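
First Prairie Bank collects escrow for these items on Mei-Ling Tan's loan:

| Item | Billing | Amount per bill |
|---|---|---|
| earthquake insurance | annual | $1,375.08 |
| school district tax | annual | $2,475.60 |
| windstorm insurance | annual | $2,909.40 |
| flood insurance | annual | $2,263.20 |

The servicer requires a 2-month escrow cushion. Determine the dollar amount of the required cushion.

Earthquake insurance = $1,375.08 per year
School district tax = $2,475.60 per year
Windstorm insurance = $2,909.40 per year
Flood insurance = $2,263.20 per year
Yearly total = $9,023.28
Per month = $9,023.28 ÷ 12 = $751.94
Cushion = 2 × $751.94 = $1,503.88

$1,503.88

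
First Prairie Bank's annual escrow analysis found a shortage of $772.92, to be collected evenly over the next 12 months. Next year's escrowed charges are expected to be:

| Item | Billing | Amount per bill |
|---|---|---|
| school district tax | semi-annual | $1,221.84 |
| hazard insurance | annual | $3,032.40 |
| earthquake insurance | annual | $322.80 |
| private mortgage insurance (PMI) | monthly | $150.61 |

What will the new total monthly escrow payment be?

$698.26

School district tax: $1,221.84 × 2 = $2,443.68 annually
Hazard insurance: $3,032.40 annually
Earthquake insurance: $322.80 annually
Private mortgage insurance (PMI): $150.61 × 12 = $1,807.32 annually
Combined annual = $7,606.20
Monthly escrow = $7,606.20 ÷ 12 = $633.85
Shortage per month = $772.92 / 12 = $64.41
Adjusted monthly = $633.85 + $64.41 = $698.26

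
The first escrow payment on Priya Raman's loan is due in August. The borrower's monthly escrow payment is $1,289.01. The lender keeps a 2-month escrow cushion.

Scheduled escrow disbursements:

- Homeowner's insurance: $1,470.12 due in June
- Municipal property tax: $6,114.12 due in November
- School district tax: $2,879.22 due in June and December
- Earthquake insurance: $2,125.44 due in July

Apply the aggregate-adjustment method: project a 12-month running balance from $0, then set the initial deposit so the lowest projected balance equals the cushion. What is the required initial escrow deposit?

Cushion = 2 × $1,289.01 = $2,578.02
Trial balance (start $0, +$1,289.01 each month, − disbursements):
  Aug: +$1,289.01 → $1,289.01
  Sep: +$1,289.01 → $2,578.02
  Oct: +$1,289.01 → $3,867.03
  Nov: +$1,289.01 − $6,114.12 → -$958.08
  Dec: +$1,289.01 − $2,879.22 → -$2,548.29
  Jan: +$1,289.01 → -$1,259.28
  Feb: +$1,289.01 → $29.73
  Mar: +$1,289.01 → $1,318.74
  Apr: +$1,289.01 → $2,607.75
  May: +$1,289.01 → $3,896.76
  Jun: +$1,289.01 − $4,349.34 → $836.43
  Jul: +$1,289.01 − $2,125.44 → $0.00
Lowest trial balance = -$2,548.29 (Dec)
Initial deposit = cushion − low point = $2,578.02 − (-$2,548.29) = $5,126.31

$5,126.31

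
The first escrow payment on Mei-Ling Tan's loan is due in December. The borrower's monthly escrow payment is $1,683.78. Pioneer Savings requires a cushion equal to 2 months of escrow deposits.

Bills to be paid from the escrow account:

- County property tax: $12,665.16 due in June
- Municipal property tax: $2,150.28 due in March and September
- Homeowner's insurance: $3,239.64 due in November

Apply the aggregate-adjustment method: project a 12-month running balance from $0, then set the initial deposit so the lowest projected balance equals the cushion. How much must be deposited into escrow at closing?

$6,396.54

Cushion = 2 × $1,683.78 = $3,367.56
Trial balance (start $0, +$1,683.78 each month, − disbursements):
  Dec: +$1,683.78 → $1,683.78
  Jan: +$1,683.78 → $3,367.56
  Feb: +$1,683.78 → $5,051.34
  Mar: +$1,683.78 − $2,150.28 → $4,584.84
  Apr: +$1,683.78 → $6,268.62
  May: +$1,683.78 → $7,952.40
  Jun: +$1,683.78 − $12,665.16 → -$3,028.98
  Jul: +$1,683.78 → -$1,345.20
  Aug: +$1,683.78 → $338.58
  Sep: +$1,683.78 − $2,150.28 → -$127.92
  Oct: +$1,683.78 → $1,555.86
  Nov: +$1,683.78 − $3,239.64 → $0.00
Lowest trial balance = -$3,028.98 (Jun)
Initial deposit = cushion − low point = $3,367.56 − (-$3,028.98) = $6,396.54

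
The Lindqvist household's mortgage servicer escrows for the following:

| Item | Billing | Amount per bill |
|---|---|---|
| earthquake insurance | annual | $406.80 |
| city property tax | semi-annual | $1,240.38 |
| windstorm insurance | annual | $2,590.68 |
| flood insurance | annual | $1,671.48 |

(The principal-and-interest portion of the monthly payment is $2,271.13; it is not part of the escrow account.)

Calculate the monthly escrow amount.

Earthquake insurance: $406.80
City property tax: $1,240.38 × 2 = $2,480.76
Windstorm insurance: $2,590.68
Flood insurance: $1,671.48
Annual escrow total = $7,149.72
Monthly = $7,149.72 ÷ 12 = $595.81

$595.81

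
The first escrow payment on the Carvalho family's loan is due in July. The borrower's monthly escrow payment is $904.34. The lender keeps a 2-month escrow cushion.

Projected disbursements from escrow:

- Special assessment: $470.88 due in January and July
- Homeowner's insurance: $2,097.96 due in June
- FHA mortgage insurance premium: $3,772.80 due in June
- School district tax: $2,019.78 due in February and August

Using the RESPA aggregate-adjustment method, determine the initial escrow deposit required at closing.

Cushion = 2 × $904.34 = $1,808.68
Trial balance (start $0, +$904.34 each month, − disbursements):
  Jul: +$904.34 − $470.88 → $433.46
  Aug: +$904.34 − $2,019.78 → -$681.98
  Sep: +$904.34 → $222.36
  Oct: +$904.34 → $1,126.70
  Nov: +$904.34 → $2,031.04
  Dec: +$904.34 → $2,935.38
  Jan: +$904.34 − $470.88 → $3,368.84
  Feb: +$904.34 − $2,019.78 → $2,253.40
  Mar: +$904.34 → $3,157.74
  Apr: +$904.34 → $4,062.08
  May: +$904.34 → $4,966.42
  Jun: +$904.34 − $5,870.76 → $0.00
Lowest trial balance = -$681.98 (Aug)
Initial deposit = cushion − low point = $1,808.68 − (-$681.98) = $2,490.66

$2,490.66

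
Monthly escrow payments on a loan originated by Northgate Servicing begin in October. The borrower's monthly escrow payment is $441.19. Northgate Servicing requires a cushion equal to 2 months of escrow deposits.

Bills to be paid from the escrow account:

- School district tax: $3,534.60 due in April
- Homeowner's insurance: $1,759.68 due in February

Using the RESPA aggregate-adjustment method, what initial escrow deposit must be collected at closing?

$3,088.33

Cushion = 2 × $441.19 = $882.38
Trial balance (start $0, +$441.19 each month, − disbursements):
  Oct: +$441.19 → $441.19
  Nov: +$441.19 → $882.38
  Dec: +$441.19 → $1,323.57
  Jan: +$441.19 → $1,764.76
  Feb: +$441.19 − $1,759.68 → $446.27
  Mar: +$441.19 → $887.46
  Apr: +$441.19 − $3,534.60 → -$2,205.95
  May: +$441.19 → -$1,764.76
  Jun: +$441.19 → -$1,323.57
  Jul: +$441.19 → -$882.38
  Aug: +$441.19 → -$441.19
  Sep: +$441.19 → $0.00
Lowest trial balance = -$2,205.95 (Apr)
Initial deposit = cushion − low point = $882.38 − (-$2,205.95) = $3,088.33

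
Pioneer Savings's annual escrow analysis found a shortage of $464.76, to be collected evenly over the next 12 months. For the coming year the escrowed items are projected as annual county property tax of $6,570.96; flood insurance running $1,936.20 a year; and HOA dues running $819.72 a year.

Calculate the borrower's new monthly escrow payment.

County property tax = $6,570.96 annually
Flood insurance = $1,936.20 annually
HOA dues = $819.72 annually
Total per year = $9,326.88
Monthly = $9,326.88 / 12 = $777.24
Monthly shortage recovery: $464.76 / 12 = $38.73
Adjusted monthly = $777.24 + $38.73 = $815.97

$815.97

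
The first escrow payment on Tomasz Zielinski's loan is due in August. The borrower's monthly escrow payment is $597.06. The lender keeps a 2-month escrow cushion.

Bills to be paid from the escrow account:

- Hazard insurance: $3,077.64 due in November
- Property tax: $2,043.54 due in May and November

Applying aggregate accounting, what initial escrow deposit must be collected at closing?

Cushion = 2 × $597.06 = $1,194.12
Trial balance (start $0, +$597.06 each month, − disbursements):
  Aug: +$597.06 → $597.06
  Sep: +$597.06 → $1,194.12
  Oct: +$597.06 → $1,791.18
  Nov: +$597.06 − $5,121.18 → -$2,732.94
  Dec: +$597.06 → -$2,135.88
  Jan: +$597.06 → -$1,538.82
  Feb: +$597.06 → -$941.76
  Mar: +$597.06 → -$344.70
  Apr: +$597.06 → $252.36
  May: +$597.06 − $2,043.54 → -$1,194.12
  Jun: +$597.06 → -$597.06
  Jul: +$597.06 → $0.00
Lowest trial balance = -$2,732.94 (Nov)
Initial deposit = cushion − low point = $1,194.12 − (-$2,732.94) = $3,927.06

$3,927.06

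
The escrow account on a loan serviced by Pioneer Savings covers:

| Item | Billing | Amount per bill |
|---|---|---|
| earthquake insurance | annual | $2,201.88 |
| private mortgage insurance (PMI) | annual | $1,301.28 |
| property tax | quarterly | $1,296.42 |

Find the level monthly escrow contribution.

$724.07

Earthquake insurance: $2,201.88/yr
Private mortgage insurance (PMI): $1,301.28/yr
Property tax: $1,296.42 × 4 = $5,185.68/yr
Combined annual = $2,201.88 + $1,301.28 + $5,185.68 = $8,688.84
Base monthly escrow = $8,688.84 ÷ 12 = $724.07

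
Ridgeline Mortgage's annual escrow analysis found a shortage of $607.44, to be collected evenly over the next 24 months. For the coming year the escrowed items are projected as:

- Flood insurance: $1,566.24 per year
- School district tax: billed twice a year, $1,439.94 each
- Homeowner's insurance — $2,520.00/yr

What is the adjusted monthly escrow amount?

Flood insurance: $1,566.24 per year
School district tax: $1,439.94 × 2 = $2,879.88 per year
Homeowner's insurance: $2,520.00 per year
Combined annual = $6,966.12
Base monthly escrow = $6,966.12 ÷ 12 = $580.51
Monthly shortage recovery: $607.44 / 24 = $25.31
New monthly escrow = $580.51 + $25.31 = $605.82

$605.82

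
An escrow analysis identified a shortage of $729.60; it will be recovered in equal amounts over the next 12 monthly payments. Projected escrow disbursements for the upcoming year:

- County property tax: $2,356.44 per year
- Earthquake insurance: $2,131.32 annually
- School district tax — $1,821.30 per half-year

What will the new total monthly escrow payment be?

County property tax — $2,356.44 per year
Earthquake insurance — $2,131.32 per year
School district tax — $1,821.30 × 2 = $3,642.60 per year
Yearly total = $8,130.36
Base monthly escrow = $8,130.36 / 12 = $677.53
Shortage spread = $729.60 / 12 = $60.80/mo
Adjusted monthly = $677.53 + $60.80 = $738.33

$738.33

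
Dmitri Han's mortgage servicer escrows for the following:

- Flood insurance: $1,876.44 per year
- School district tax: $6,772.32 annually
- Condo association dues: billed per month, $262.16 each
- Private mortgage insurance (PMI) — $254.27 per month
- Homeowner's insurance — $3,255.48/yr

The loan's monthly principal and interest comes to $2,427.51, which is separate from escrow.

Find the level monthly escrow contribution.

$1,508.45

Flood insurance — $1,876.44 per year
School district tax — $6,772.32 per year
Condo association dues — $262.16 × 12 = $3,145.92 per year
Private mortgage insurance (PMI) — $254.27 × 12 = $3,051.24 per year
Homeowner's insurance — $3,255.48 per year
Total annual escrow = $18,101.40
Base monthly escrow = $18,101.40 ÷ 12 = $1,508.45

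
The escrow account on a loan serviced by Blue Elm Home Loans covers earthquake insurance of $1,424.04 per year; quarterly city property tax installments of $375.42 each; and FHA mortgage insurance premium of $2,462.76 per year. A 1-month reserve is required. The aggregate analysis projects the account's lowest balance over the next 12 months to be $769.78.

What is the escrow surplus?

Earthquake insurance: $1,424.04 per year
City property tax: $375.42 × 4 = $1,501.68 per year
FHA mortgage insurance premium: $2,462.76 per year
Total annual escrow = $1,424.04 + $1,501.68 + $2,462.76 = $5,388.48
Per month = $5,388.48 ÷ 12 = $449.04
Cushion = 1 × $449.04 = $449.04
Excess over cushion: $769.78 − $449.04 = $320.74

$320.74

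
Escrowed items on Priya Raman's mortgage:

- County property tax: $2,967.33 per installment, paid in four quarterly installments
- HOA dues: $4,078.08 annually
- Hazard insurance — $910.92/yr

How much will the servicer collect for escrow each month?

$1,404.86

County property tax — $2,967.33 × 4 = $11,869.32
HOA dues — $4,078.08
Hazard insurance — $910.92
Total annual escrow = $16,858.32
Monthly escrow = $16,858.32 / 12 = $1,404.86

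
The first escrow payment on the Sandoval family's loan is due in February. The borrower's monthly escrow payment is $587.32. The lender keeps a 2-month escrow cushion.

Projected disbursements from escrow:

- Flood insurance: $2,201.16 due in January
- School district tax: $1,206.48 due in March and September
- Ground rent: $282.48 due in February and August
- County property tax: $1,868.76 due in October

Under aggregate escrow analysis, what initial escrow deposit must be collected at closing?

$1,488.96

Cushion = 2 × $587.32 = $1,174.64
Trial balance (start $0, +$587.32 each month, − disbursements):
  Feb: +$587.32 − $282.48 → $304.84
  Mar: +$587.32 − $1,206.48 → -$314.32
  Apr: +$587.32 → $273.00
  May: +$587.32 → $860.32
  Jun: +$587.32 → $1,447.64
  Jul: +$587.32 → $2,034.96
  Aug: +$587.32 − $282.48 → $2,339.80
  Sep: +$587.32 − $1,206.48 → $1,720.64
  Oct: +$587.32 − $1,868.76 → $439.20
  Nov: +$587.32 → $1,026.52
  Dec: +$587.32 → $1,613.84
  Jan: +$587.32 − $2,201.16 → $0.00
Lowest trial balance = -$314.32 (Mar)
Initial deposit = cushion − low point = $1,174.64 − (-$314.32) = $1,488.96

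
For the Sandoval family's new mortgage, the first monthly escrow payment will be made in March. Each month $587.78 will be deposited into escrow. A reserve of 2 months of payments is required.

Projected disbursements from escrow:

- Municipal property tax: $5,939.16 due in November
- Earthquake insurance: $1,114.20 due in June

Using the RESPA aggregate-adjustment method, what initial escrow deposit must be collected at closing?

$2,938.90

Cushion = 2 × $587.78 = $1,175.56
Trial balance (start $0, +$587.78 each month, − disbursements):
  Mar: +$587.78 → $587.78
  Apr: +$587.78 → $1,175.56
  May: +$587.78 → $1,763.34
  Jun: +$587.78 − $1,114.20 → $1,236.92
  Jul: +$587.78 → $1,824.70
  Aug: +$587.78 → $2,412.48
  Sep: +$587.78 → $3,000.26
  Oct: +$587.78 → $3,588.04
  Nov: +$587.78 − $5,939.16 → -$1,763.34
  Dec: +$587.78 → -$1,175.56
  Jan: +$587.78 → -$587.78
  Feb: +$587.78 → $0.00
Lowest trial balance = -$1,763.34 (Nov)
Initial deposit = cushion − low point = $1,175.56 − (-$1,763.34) = $2,938.90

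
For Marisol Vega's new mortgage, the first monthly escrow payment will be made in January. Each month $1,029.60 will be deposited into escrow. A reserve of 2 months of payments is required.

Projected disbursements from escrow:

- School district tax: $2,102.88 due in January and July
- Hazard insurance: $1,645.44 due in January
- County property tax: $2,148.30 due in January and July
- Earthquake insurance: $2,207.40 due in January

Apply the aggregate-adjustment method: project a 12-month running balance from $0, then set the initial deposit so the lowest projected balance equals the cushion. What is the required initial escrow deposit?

Cushion = 2 × $1,029.60 = $2,059.20
Trial balance (start $0, +$1,029.60 each month, − disbursements):
  Jan: +$1,029.60 − $8,104.02 → -$7,074.42
  Feb: +$1,029.60 → -$6,044.82
  Mar: +$1,029.60 → -$5,015.22
  Apr: +$1,029.60 → -$3,985.62
  May: +$1,029.60 → -$2,956.02
  Jun: +$1,029.60 → -$1,926.42
  Jul: +$1,029.60 − $4,251.18 → -$5,148.00
  Aug: +$1,029.60 → -$4,118.40
  Sep: +$1,029.60 → -$3,088.80
  Oct: +$1,029.60 → -$2,059.20
  Nov: +$1,029.60 → -$1,029.60
  Dec: +$1,029.60 → $0.00
Lowest trial balance = -$7,074.42 (Jan)
Initial deposit = cushion − low point = $2,059.20 − (-$7,074.42) = $9,133.62

$9,133.62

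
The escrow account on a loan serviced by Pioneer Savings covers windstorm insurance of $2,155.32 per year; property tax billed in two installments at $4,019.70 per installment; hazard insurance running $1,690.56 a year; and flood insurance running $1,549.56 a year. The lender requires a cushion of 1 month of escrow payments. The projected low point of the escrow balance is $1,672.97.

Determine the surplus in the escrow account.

$553.40

Windstorm insurance: $2,155.32 annually
Property tax: $4,019.70 × 2 = $8,039.40 annually
Hazard insurance: $1,690.56 annually
Flood insurance: $1,549.56 annually
Combined annual = $2,155.32 + $8,039.40 + $1,690.56 + $1,549.56 = $13,434.84
Base monthly escrow = $13,434.84 ÷ 12 = $1,119.57
Required cushion = 1 × $1,119.57 = $1,119.57
Excess over cushion: $1,672.97 − $1,119.57 = $553.40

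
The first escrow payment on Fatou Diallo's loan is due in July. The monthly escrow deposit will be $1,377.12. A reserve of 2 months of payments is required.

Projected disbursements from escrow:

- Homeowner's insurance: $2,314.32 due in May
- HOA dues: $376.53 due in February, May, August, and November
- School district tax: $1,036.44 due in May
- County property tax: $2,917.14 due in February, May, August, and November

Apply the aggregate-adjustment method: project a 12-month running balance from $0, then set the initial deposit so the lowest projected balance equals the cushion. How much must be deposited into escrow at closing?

$4,131.36

Cushion = 2 × $1,377.12 = $2,754.24
Trial balance (start $0, +$1,377.12 each month, − disbursements):
  Jul: +$1,377.12 → $1,377.12
  Aug: +$1,377.12 − $3,293.67 → -$539.43
  Sep: +$1,377.12 → $837.69
  Oct: +$1,377.12 → $2,214.81
  Nov: +$1,377.12 − $3,293.67 → $298.26
  Dec: +$1,377.12 → $1,675.38
  Jan: +$1,377.12 → $3,052.50
  Feb: +$1,377.12 − $3,293.67 → $1,135.95
  Mar: +$1,377.12 → $2,513.07
  Apr: +$1,377.12 → $3,890.19
  May: +$1,377.12 − $6,644.43 → -$1,377.12
  Jun: +$1,377.12 → $0.00
Lowest trial balance = -$1,377.12 (May)
Initial deposit = cushion − low point = $2,754.24 − (-$1,377.12) = $4,131.36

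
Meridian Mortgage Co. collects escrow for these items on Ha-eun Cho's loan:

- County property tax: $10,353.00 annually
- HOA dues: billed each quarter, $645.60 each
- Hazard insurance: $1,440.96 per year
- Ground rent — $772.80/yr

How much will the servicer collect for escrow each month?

$1,262.43

County property tax = $10,353.00 per year
HOA dues = $645.60 × 4 = $2,582.40 per year
Hazard insurance = $1,440.96 per year
Ground rent = $772.80 per year
Yearly total = $15,149.16
Base monthly escrow = $15,149.16 ÷ 12 = $1,262.43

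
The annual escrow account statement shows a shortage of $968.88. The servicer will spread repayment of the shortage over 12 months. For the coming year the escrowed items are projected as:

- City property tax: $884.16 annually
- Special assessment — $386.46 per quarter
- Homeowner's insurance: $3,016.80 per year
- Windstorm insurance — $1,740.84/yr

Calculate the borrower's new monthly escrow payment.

City property tax = $884.16 annually
Special assessment = $386.46 × 4 = $1,545.84 annually
Homeowner's insurance = $3,016.80 annually
Windstorm insurance = $1,740.84 annually
Annual escrow total = $7,187.64
Base monthly escrow = $7,187.64 / 12 = $598.97
Shortage per month = $968.88 ÷ 12 = $80.74
New monthly escrow = $598.97 + $80.74 = $679.71

$679.71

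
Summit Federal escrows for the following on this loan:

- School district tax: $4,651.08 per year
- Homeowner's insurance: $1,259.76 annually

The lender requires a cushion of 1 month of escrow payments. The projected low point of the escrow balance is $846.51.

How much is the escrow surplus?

$353.94

School district tax: $4,651.08 per year
Homeowner's insurance: $1,259.76 per year
Annual escrow total = $4,651.08 + $1,259.76 = $5,910.84
Monthly = $5,910.84 ÷ 12 = $492.57
Cushion = 1 × $492.57 = $492.57
Surplus = $846.51 − $492.57 = $353.94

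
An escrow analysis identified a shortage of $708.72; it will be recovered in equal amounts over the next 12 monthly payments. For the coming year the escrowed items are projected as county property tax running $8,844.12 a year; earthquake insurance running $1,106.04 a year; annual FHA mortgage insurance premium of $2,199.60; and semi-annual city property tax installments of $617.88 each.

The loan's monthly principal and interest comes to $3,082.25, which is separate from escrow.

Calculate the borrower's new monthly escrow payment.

$1,174.52

County property tax: $8,844.12 annually
Earthquake insurance: $1,106.04 annually
FHA mortgage insurance premium: $2,199.60 annually
City property tax: $617.88 × 2 = $1,235.76 annually
Total per year = $13,385.52
Monthly escrow = $13,385.52 ÷ 12 = $1,115.46
Shortage per month = $708.72 ÷ 12 = $59.06
New monthly escrow = $1,115.46 + $59.06 = $1,174.52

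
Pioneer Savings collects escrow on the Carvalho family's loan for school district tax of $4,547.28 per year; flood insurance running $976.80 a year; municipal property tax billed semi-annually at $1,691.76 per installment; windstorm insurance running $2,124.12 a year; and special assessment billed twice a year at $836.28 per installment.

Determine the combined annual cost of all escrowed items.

School district tax = $4,547.28
Flood insurance = $976.80
Municipal property tax = $1,691.76 × 2 = $3,383.52
Windstorm insurance = $2,124.12
Special assessment = $836.28 × 2 = $1,672.56
Combined annual = $4,547.28 + $976.80 + $3,383.52 + $2,124.12 + $1,672.56 = $12,704.28

$12,704.28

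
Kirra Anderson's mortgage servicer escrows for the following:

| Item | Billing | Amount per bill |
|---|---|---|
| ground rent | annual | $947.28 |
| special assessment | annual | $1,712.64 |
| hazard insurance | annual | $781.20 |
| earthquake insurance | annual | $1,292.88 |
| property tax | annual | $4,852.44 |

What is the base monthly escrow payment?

Ground rent = $947.28 per year
Special assessment = $1,712.64 per year
Hazard insurance = $781.20 per year
Earthquake insurance = $1,292.88 per year
Property tax = $4,852.44 per year
Combined annual = $9,586.44
Base monthly escrow = $9,586.44 / 12 = $798.87

$798.87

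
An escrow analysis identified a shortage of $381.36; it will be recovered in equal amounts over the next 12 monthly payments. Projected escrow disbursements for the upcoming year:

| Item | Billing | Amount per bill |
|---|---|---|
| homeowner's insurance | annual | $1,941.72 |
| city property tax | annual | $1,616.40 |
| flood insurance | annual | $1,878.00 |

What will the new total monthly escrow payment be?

Homeowner's insurance = $1,941.72 per year
City property tax = $1,616.40 per year
Flood insurance = $1,878.00 per year
Total per year = $1,941.72 + $1,616.40 + $1,878.00 = $5,436.12
Per month = $5,436.12 ÷ 12 = $453.01
Monthly shortage recovery: $381.36 ÷ 12 = $31.78
Adjusted monthly = $453.01 + $31.78 = $484.79

$484.79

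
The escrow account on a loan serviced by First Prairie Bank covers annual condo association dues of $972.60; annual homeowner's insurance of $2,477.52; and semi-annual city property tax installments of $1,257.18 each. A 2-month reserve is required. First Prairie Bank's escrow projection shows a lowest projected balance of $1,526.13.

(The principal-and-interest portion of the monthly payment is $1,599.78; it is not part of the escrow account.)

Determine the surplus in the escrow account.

Condo association dues: $972.60
Homeowner's insurance: $2,477.52
City property tax: $1,257.18 × 2 = $2,514.36
Total annual escrow = $5,964.48
Base monthly escrow = $5,964.48 / 12 = $497.04
Cushion = 2 × $497.04 = $994.08
Excess over cushion: $1,526.13 − $994.08 = $532.05

$532.05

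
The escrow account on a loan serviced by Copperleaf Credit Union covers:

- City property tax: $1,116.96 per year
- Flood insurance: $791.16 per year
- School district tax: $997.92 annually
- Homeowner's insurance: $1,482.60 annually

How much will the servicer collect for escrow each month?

$365.72

City property tax = $1,116.96 per year
Flood insurance = $791.16 per year
School district tax = $997.92 per year
Homeowner's insurance = $1,482.60 per year
Total annual escrow = $1,116.96 + $791.16 + $997.92 + $1,482.60 = $4,388.64
Per month = $4,388.64 ÷ 12 = $365.72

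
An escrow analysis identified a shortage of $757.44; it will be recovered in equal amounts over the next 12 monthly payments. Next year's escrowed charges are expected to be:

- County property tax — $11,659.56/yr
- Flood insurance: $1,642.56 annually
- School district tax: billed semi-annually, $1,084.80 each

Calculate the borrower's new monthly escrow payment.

County property tax = $11,659.56/yr
Flood insurance = $1,642.56/yr
School district tax = $1,084.80 × 2 = $2,169.60/yr
Combined annual = $11,659.56 + $1,642.56 + $2,169.60 = $15,471.72
Monthly = $15,471.72 ÷ 12 = $1,289.31
Shortage spread = $757.44 / 12 = $63.12/mo
Adjusted monthly = $1,289.31 + $63.12 = $1,352.43

$1,352.43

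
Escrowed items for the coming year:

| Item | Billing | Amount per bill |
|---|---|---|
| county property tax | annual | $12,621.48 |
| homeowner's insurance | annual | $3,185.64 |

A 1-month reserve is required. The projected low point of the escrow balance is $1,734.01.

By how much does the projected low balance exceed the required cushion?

County property tax = $12,621.48 per year
Homeowner's insurance = $3,185.64 per year
Annual escrow total = $12,621.48 + $3,185.64 = $15,807.12
Per month = $15,807.12 ÷ 12 = $1,317.26
Cushion = 1 × $1,317.26 = $1,317.26
Surplus = $1,734.01 − $1,317.26 = $416.75

$416.75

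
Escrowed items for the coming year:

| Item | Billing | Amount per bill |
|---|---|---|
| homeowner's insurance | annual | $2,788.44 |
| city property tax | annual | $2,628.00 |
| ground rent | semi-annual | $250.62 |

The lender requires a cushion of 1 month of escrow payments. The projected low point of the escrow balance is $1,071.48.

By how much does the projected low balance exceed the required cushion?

Homeowner's insurance: $2,788.44 per year
City property tax: $2,628.00 per year
Ground rent: $250.62 × 2 = $501.24 per year
Total annual escrow = $2,788.44 + $2,628.00 + $501.24 = $5,917.68
Base monthly escrow = $5,917.68 / 12 = $493.14
Required reserve = 1 × $493.14 = $493.14
Surplus = $1,071.48 − $493.14 = $578.34

$578.34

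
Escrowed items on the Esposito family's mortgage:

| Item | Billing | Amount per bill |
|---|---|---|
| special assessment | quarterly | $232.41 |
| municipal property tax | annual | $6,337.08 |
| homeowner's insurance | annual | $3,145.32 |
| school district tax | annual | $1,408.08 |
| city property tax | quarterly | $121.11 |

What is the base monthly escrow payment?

$1,025.38

Special assessment = $232.41 × 4 = $929.64 annually
Municipal property tax = $6,337.08 annually
Homeowner's insurance = $3,145.32 annually
School district tax = $1,408.08 annually
City property tax = $121.11 × 4 = $484.44 annually
Total annual escrow = $12,304.56
Monthly = $12,304.56 ÷ 12 = $1,025.38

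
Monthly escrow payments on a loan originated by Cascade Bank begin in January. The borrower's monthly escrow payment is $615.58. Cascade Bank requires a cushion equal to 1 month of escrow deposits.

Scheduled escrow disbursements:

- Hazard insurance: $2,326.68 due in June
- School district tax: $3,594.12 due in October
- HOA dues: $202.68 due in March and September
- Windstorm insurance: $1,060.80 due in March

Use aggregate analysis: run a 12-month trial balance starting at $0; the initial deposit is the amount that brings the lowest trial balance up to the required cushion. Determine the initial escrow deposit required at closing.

Cushion = 1 × $615.58 = $615.58
Trial balance (start $0, +$615.58 each month, − disbursements):
  Jan: +$615.58 → $615.58
  Feb: +$615.58 → $1,231.16
  Mar: +$615.58 − $1,263.48 → $583.26
  Apr: +$615.58 → $1,198.84
  May: +$615.58 → $1,814.42
  Jun: +$615.58 − $2,326.68 → $103.32
  Jul: +$615.58 → $718.90
  Aug: +$615.58 → $1,334.48
  Sep: +$615.58 − $202.68 → $1,747.38
  Oct: +$615.58 − $3,594.12 → -$1,231.16
  Nov: +$615.58 → -$615.58
  Dec: +$615.58 → $0.00
Lowest trial balance = -$1,231.16 (Oct)
Initial deposit = cushion − low point = $615.58 − (-$1,231.16) = $1,846.74

$1,846.74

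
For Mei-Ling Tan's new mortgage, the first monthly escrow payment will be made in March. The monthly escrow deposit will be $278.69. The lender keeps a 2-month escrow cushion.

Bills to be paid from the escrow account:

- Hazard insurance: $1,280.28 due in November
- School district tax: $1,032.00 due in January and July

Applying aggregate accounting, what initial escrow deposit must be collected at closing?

$836.07

Cushion = 2 × $278.69 = $557.38
Trial balance (start $0, +$278.69 each month, − disbursements):
  Mar: +$278.69 → $278.69
  Apr: +$278.69 → $557.38
  May: +$278.69 → $836.07
  Jun: +$278.69 → $1,114.76
  Jul: +$278.69 − $1,032.00 → $361.45
  Aug: +$278.69 → $640.14
  Sep: +$278.69 → $918.83
  Oct: +$278.69 → $1,197.52
  Nov: +$278.69 − $1,280.28 → $195.93
  Dec: +$278.69 → $474.62
  Jan: +$278.69 − $1,032.00 → -$278.69
  Feb: +$278.69 → $0.00
Lowest trial balance = -$278.69 (Jan)
Initial deposit = cushion − low point = $557.38 − (-$278.69) = $836.07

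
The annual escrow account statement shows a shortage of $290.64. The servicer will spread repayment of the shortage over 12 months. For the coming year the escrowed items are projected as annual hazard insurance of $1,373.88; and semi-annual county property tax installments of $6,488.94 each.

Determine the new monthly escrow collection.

Hazard insurance = $1,373.88
County property tax = $6,488.94 × 2 = $12,977.88
Yearly total = $1,373.88 + $12,977.88 = $14,351.76
Monthly escrow = $14,351.76 ÷ 12 = $1,195.98
Shortage per month = $290.64 ÷ 12 = $24.22
New monthly escrow = $1,195.98 + $24.22 = $1,220.20

$1,220.20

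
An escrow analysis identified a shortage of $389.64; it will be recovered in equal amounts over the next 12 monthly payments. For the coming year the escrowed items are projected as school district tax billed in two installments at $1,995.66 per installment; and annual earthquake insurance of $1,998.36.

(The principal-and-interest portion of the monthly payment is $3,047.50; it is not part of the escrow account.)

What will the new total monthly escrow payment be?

$531.61

School district tax: $1,995.66 × 2 = $3,991.32
Earthquake insurance: $1,998.36
Total per year = $5,989.68
Base monthly escrow = $5,989.68 / 12 = $499.14
Shortage spread = $389.64 ÷ 12 = $32.47/mo
Adjusted monthly = $499.14 + $32.47 = $531.61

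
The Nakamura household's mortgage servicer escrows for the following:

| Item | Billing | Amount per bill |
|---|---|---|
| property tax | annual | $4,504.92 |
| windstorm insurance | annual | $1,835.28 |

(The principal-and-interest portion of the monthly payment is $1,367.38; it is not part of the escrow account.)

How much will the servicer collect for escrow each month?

Property tax = $4,504.92/yr
Windstorm insurance = $1,835.28/yr
Yearly total = $4,504.92 + $1,835.28 = $6,340.20
Monthly = $6,340.20 / 12 = $528.35

$528.35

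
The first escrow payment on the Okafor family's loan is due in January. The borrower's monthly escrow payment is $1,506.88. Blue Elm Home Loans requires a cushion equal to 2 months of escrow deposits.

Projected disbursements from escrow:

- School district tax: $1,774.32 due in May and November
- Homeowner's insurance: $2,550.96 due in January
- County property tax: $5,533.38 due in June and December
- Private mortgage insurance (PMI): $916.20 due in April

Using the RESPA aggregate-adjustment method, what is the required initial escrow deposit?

$4,747.34

Cushion = 2 × $1,506.88 = $3,013.76
Trial balance (start $0, +$1,506.88 each month, − disbursements):
  Jan: +$1,506.88 − $2,550.96 → -$1,044.08
  Feb: +$1,506.88 → $462.80
  Mar: +$1,506.88 → $1,969.68
  Apr: +$1,506.88 − $916.20 → $2,560.36
  May: +$1,506.88 − $1,774.32 → $2,292.92
  Jun: +$1,506.88 − $5,533.38 → -$1,733.58
  Jul: +$1,506.88 → -$226.70
  Aug: +$1,506.88 → $1,280.18
  Sep: +$1,506.88 → $2,787.06
  Oct: +$1,506.88 → $4,293.94
  Nov: +$1,506.88 − $1,774.32 → $4,026.50
  Dec: +$1,506.88 − $5,533.38 → $0.00
Lowest trial balance = -$1,733.58 (Jun)
Initial deposit = cushion − low point = $3,013.76 − (-$1,733.58) = $4,747.34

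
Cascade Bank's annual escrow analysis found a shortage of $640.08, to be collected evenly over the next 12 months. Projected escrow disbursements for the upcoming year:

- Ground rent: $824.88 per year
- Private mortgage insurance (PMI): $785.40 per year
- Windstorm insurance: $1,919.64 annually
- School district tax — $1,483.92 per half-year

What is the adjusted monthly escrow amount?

Ground rent = $824.88
Private mortgage insurance (PMI) = $785.40
Windstorm insurance = $1,919.64
School district tax = $1,483.92 × 2 = $2,967.84
Yearly total = $824.88 + $785.40 + $1,919.64 + $2,967.84 = $6,497.76
Base monthly escrow = $6,497.76 ÷ 12 = $541.48
Shortage per month = $640.08 / 12 = $53.34
New monthly escrow = $541.48 + $53.34 = $594.82

$594.82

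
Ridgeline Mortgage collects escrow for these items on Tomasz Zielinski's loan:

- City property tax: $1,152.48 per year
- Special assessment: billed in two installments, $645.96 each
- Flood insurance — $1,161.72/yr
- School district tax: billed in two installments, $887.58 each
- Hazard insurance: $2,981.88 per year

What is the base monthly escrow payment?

$696.93

City property tax = $1,152.48 per year
Special assessment = $645.96 × 2 = $1,291.92 per year
Flood insurance = $1,161.72 per year
School district tax = $887.58 × 2 = $1,775.16 per year
Hazard insurance = $2,981.88 per year
Annual escrow total = $8,363.16
Monthly escrow = $8,363.16 / 12 = $696.93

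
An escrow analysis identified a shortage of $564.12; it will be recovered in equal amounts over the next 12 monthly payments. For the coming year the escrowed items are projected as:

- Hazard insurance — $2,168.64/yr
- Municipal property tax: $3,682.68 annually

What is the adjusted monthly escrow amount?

$534.62

Hazard insurance = $2,168.64 annually
Municipal property tax = $3,682.68 annually
Total per year = $2,168.64 + $3,682.68 = $5,851.32
Monthly = $5,851.32 ÷ 12 = $487.61
Monthly shortage recovery: $564.12 / 12 = $47.01
Adjusted monthly = $487.61 + $47.01 = $534.62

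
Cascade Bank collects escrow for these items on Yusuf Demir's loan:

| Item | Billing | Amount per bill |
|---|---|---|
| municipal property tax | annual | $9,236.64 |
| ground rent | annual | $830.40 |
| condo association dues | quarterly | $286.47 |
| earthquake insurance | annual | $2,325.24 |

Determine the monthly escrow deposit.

Municipal property tax — $9,236.64 per year
Ground rent — $830.40 per year
Condo association dues — $286.47 × 4 = $1,145.88 per year
Earthquake insurance — $2,325.24 per year
Yearly total = $13,538.16
Monthly = $13,538.16 / 12 = $1,128.18

$1,128.18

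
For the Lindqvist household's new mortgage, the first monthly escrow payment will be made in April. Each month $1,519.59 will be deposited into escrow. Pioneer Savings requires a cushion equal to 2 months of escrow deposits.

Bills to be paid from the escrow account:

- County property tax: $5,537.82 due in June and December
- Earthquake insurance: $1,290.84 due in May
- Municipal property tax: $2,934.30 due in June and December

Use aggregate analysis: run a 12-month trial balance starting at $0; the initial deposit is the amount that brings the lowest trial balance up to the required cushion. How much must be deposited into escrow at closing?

$8,243.37

Cushion = 2 × $1,519.59 = $3,039.18
Trial balance (start $0, +$1,519.59 each month, − disbursements):
  Apr: +$1,519.59 → $1,519.59
  May: +$1,519.59 − $1,290.84 → $1,748.34
  Jun: +$1,519.59 − $8,472.12 → -$5,204.19
  Jul: +$1,519.59 → -$3,684.60
  Aug: +$1,519.59 → -$2,165.01
  Sep: +$1,519.59 → -$645.42
  Oct: +$1,519.59 → $874.17
  Nov: +$1,519.59 → $2,393.76
  Dec: +$1,519.59 − $8,472.12 → -$4,558.77
  Jan: +$1,519.59 → -$3,039.18
  Feb: +$1,519.59 → -$1,519.59
  Mar: +$1,519.59 → $0.00
Lowest trial balance = -$5,204.19 (Jun)
Initial deposit = cushion − low point = $3,039.18 − (-$5,204.19) = $8,243.37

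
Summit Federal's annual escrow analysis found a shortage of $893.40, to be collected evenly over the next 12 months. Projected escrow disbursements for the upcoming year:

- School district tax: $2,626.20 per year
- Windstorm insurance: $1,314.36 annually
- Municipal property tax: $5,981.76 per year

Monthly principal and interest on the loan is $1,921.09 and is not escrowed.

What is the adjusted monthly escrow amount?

$901.31

School district tax = $2,626.20 per year
Windstorm insurance = $1,314.36 per year
Municipal property tax = $5,981.76 per year
Yearly total = $2,626.20 + $1,314.36 + $5,981.76 = $9,922.32
Monthly escrow = $9,922.32 ÷ 12 = $826.86
Shortage per month = $893.40 ÷ 12 = $74.45
Adjusted monthly = $826.86 + $74.45 = $901.31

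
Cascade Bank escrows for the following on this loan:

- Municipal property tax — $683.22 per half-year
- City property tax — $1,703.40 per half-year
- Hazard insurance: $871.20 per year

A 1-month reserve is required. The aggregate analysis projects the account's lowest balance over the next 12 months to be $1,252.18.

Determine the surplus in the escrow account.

$781.81

Municipal property tax — $683.22 × 2 = $1,366.44
City property tax — $1,703.40 × 2 = $3,406.80
Hazard insurance — $871.20
Yearly total = $1,366.44 + $3,406.80 + $871.20 = $5,644.44
Monthly escrow = $5,644.44 ÷ 12 = $470.37
Cushion = 1 × $470.37 = $470.37
Excess over cushion: $1,252.18 − $470.37 = $781.81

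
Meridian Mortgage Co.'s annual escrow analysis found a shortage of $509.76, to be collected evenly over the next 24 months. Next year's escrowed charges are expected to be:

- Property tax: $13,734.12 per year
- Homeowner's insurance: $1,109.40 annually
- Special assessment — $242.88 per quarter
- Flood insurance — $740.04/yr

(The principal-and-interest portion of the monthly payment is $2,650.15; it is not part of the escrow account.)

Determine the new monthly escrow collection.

$1,400.83

Property tax: $13,734.12/yr
Homeowner's insurance: $1,109.40/yr
Special assessment: $242.88 × 4 = $971.52/yr
Flood insurance: $740.04/yr
Total per year = $13,734.12 + $1,109.40 + $971.52 + $740.04 = $16,555.08
Monthly escrow = $16,555.08 ÷ 12 = $1,379.59
Monthly shortage recovery: $509.76 ÷ 24 = $21.24
New monthly escrow = $1,379.59 + $21.24 = $1,400.83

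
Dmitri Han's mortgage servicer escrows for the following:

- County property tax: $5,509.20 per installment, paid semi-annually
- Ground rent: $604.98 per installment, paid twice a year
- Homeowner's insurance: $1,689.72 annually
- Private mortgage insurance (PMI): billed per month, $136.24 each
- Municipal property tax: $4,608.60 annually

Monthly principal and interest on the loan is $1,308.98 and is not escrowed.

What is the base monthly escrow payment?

County property tax — $5,509.20 × 2 = $11,018.40 per year
Ground rent — $604.98 × 2 = $1,209.96 per year
Homeowner's insurance — $1,689.72 per year
Private mortgage insurance (PMI) — $136.24 × 12 = $1,634.88 per year
Municipal property tax — $4,608.60 per year
Yearly total = $20,161.56
Base monthly escrow = $20,161.56 ÷ 12 = $1,680.13

$1,680.13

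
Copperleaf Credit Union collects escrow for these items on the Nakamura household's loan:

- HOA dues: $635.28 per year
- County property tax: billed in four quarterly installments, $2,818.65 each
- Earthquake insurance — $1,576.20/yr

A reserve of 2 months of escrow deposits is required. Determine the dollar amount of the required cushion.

HOA dues — $635.28
County property tax — $2,818.65 × 4 = $11,274.60
Earthquake insurance — $1,576.20
Total per year = $635.28 + $11,274.60 + $1,576.20 = $13,486.08
Monthly escrow = $13,486.08 / 12 = $1,123.84
Cushion = 2 × $1,123.84 = $2,247.68

$2,247.68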